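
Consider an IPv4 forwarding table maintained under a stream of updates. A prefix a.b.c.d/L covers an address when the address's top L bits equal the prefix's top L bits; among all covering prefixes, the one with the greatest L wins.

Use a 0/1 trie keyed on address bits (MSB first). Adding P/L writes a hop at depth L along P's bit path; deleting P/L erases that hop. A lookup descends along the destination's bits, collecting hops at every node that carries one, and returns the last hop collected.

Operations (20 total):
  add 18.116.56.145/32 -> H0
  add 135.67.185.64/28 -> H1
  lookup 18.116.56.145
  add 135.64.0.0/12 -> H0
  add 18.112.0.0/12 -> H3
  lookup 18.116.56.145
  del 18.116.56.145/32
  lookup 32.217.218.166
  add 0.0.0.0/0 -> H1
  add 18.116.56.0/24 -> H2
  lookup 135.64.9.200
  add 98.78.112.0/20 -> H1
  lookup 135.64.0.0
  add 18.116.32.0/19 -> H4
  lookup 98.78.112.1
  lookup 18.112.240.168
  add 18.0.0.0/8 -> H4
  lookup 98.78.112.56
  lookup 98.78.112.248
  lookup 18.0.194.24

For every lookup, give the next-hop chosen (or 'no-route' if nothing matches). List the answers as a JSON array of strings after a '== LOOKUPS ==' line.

Process each operation:
  add 18.116.56.145/32 -> H0 at depth 32
  add 135.67.185.64/28 -> H1 at depth 28
  lookup 18.116.56.145: bits 00010010011101000011100010010001 walk d0:-→d1:-→d2:-→d3:-→d4:-→d5:-→d6:-→d7:-→d8:-→d9:-→d10:-→d11:-→d12:-→d13:-→d14:-→d15:-→d16:-→d17:-→d18:-→d19:-→d20:-→d21:-→d22:-→d23:-→d24:-→d25:-→d26:-→d27:-→d28:-→d29:-→d30:-→d31:-→d32:H0 -> H0
  add 135.64.0.0/12 -> H0 at depth 12
  add 18.112.0.0/12 -> H3 at depth 12
  lookup 18.116.56.145: bits 00010010011101000011100010010001 walk d0:-→d1:-→d2:-→d3:-→d4:-→d5:-→d6:-→d7:-→d8:-→d9:-→d10:-→d11:-→d12:H3→d13:-→d14:-→d15:-→d16:-→d17:-→d18:-→d19:-→d20:-→d21:-→d22:-→d23:-→d24:-→d25:-→d26:-→d27:-→d28:-→d29:-→d30:-→d31:-→d32:H0 -> H0
  del 18.116.56.145/32 (clear depth 32)
  lookup 32.217.218.166: bits 00 walk d0:-→d1:-→d2:- -> no-route
  add 0.0.0.0/0 -> H1 at depth 0
  add 18.116.56.0/24 -> H2 at depth 24
  lookup 135.64.9.200: bits 10000111010000 walk d0:H1→d1:-→d2:-→d3:-→d4:-→d5:-→d6:-→d7:-→d8:-→d9:-→d10:-→d11:-→d12:H0→d13:-→d14:- -> H0
  add 98.78.112.0/20 -> H1 at depth 20
  lookup 135.64.0.0: bits 10000111010000 walk d0:H1→d1:-→d2:-→d3:-→d4:-→d5:-→d6:-→d7:-→d8:-→d9:-→d10:-→d11:-→d12:H0→d13:-→d14:- -> H0
  add 18.116.32.0/19 -> H4 at depth 19
  lookup 98.78.112.1: bits 01100010010011100111 walk d0:H1→d1:-→d2:-→d3:-→d4:-→d5:-→d6:-→d7:-→d8:-→d9:-→d10:-→d11:-→d12:-→d13:-→d14:-→d15:-→d16:-→d17:-→d18:-→d19:-→d20:H1 -> H1
  lookup 18.112.240.168: bits 0001001001110 walk d0:H1→d1:-→d2:-→d3:-→d4:-→d5:-→d6:-→d7:-→d8:-→d9:-→d10:-→d11:-→d12:H3→d13:- -> H3
  add 18.0.0.0/8 -> H4 at depth 8
  lookup 98.78.112.56: bits 01100010010011100111 walk d0:H1→d1:-→d2:-→d3:-→d4:-→d5:-→d6:-→d7:-→d8:-→d9:-→d10:-→d11:-→d12:-→d13:-→d14:-→d15:-→d16:-→d17:-→d18:-→d19:-→d20:H1 -> H1
  lookup 98.78.112.248: bits 01100010010011100111 walk d0:H1→d1:-→d2:-→d3:-→d4:-→d5:-→d6:-→d7:-→d8:-→d9:-→d10:-→d11:-→d12:-→d13:-→d14:-→d15:-→d16:-→d17:-→d18:-→d19:-→d20:H1 -> H1
  lookup 18.0.194.24: bits 000100100 walk d0:H1→d1:-→d2:-→d3:-→d4:-→d5:-→d6:-→d7:-→d8:H4→d9:- -> H4

== LOOKUPS ==
["H0","H0","no-route","H0","H0","H1","H3","H1","H1","H4"]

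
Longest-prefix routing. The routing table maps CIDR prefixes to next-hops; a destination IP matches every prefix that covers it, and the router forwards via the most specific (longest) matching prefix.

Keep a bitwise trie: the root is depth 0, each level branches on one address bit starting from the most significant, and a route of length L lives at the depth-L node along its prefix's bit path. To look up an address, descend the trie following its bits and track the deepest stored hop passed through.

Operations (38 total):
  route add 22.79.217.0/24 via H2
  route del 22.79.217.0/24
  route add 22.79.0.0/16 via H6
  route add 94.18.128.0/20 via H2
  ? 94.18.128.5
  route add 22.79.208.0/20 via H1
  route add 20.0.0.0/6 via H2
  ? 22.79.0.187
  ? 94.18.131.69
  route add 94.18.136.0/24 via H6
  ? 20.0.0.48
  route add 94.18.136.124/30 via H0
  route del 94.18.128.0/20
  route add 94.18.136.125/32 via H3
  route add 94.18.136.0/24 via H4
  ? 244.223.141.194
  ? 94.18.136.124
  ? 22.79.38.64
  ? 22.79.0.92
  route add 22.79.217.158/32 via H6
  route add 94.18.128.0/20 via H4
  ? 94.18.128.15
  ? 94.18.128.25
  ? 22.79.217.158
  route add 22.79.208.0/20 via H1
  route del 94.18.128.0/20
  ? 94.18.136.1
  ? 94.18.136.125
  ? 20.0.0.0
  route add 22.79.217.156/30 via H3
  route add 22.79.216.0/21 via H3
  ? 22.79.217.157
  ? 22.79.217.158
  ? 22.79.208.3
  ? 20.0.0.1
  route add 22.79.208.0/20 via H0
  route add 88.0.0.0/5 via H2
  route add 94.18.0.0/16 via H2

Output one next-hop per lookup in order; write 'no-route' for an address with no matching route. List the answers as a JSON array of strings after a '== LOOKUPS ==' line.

Process each operation:
  add 22.79.217.0/24 -> H2 at depth 24
  del 22.79.217.0/24 (clear depth 24)
  add 22.79.0.0/16 -> H6 at depth 16
  add 94.18.128.0/20 -> H2 at depth 20
  ? 94.18.128.5  path d0:-→d1:-→d2:-→d3:-→d4:-→d5:-→d6:-→d7:-→d8:-→d9:-→d10:-→d11:-→d12:-→d13:-→d14:-→d15:-→d16:-→d17:-→d18:-→d19:-→d20:H2  best=H2
  add 22.79.208.0/20 -> H1 at depth 20
  add 20.0.0.0/6 -> H2 at depth 6
  ? 22.79.0.187  path d0:-→d1:-→d2:-→d3:-→d4:-→d5:-→d6:H2→d7:-→d8:-→d9:-→d10:-→d11:-→d12:-→d13:-→d14:-→d15:-→d16:H6  best=H6
  ? 94.18.131.69  path d0:-→d1:-→d2:-→d3:-→d4:-→d5:-→d6:-→d7:-→d8:-→d9:-→d10:-→d11:-→d12:-→d13:-→d14:-→d15:-→d16:-→d17:-→d18:-→d19:-→d20:H2  best=H2
  add 94.18.136.0/24 -> H6 at depth 24
  ? 20.0.0.48  path d0:-→d1:-→d2:-→d3:-→d4:-→d5:-→d6:H2  best=H2
  add 94.18.136.124/30 -> H0 at depth 30
  del 94.18.128.0/20 (clear depth 20)
  add 94.18.136.125/32 -> H3 at depth 32
  add 94.18.136.0/24 -> H4 at depth 24
  ? 244.223.141.194  path d0:-  best=no-route
  ? 94.18.136.124  path d0:-→d1:-→d2:-→d3:-→d4:-→d5:-→d6:-→d7:-→d8:-→d9:-→d10:-→d11:-→d12:-→d13:-→d14:-→d15:-→d16:-→d17:-→d18:-→d19:-→d20:-→d21:-→d22:-→d23:-→d24:H4→d25:-→d26:-→d27:-→d28:-→d29:-→d30:H0→d31:-  best=H0
  ? 22.79.38.64  path d0:-→d1:-→d2:-→d3:-→d4:-→d5:-→d6:H2→d7:-→d8:-→d9:-→d10:-→d11:-→d12:-→d13:-→d14:-→d15:-→d16:H6  best=H6
  ? 22.79.0.92  path d0:-→d1:-→d2:-→d3:-→d4:-→d5:-→d6:H2→d7:-→d8:-→d9:-→d10:-→d11:-→d12:-→d13:-→d14:-→d15:-→d16:H6  best=H6
  add 22.79.217.158/32 -> H6 at depth 32
  add 94.18.128.0/20 -> H4 at depth 20
  ? 94.18.128.15  path d0:-→d1:-→d2:-→d3:-→d4:-→d5:-→d6:-→d7:-→d8:-→d9:-→d10:-→d11:-→d12:-→d13:-→d14:-→d15:-→d16:-→d17:-→d18:-→d19:-→d20:H4  best=H4
  ? 94.18.128.25  path d0:-→d1:-→d2:-→d3:-→d4:-→d5:-→d6:-→d7:-→d8:-→d9:-→d10:-→d11:-→d12:-→d13:-→d14:-→d15:-→d16:-→d17:-→d18:-→d19:-→d20:H4  best=H4
  ? 22.79.217.158  path d0:-→d1:-→d2:-→d3:-→d4:-→d5:-→d6:H2→d7:-→d8:-→d9:-→d10:-→d11:-→d12:-→d13:-→d14:-→d15:-→d16:H6→d17:-→d18:-→d19:-→d20:H1→d21:-→d22:-→d23:-→d24:-→d25:-→d26:-→d27:-→d28:-→d29:-→d30:-→d31:-→d32:H6  best=H6
  add 22.79.208.0/20 -> H1 at depth 20
  del 94.18.128.0/20 (clear depth 20)
  ? 94.18.136.1  path d0:-→d1:-→d2:-→d3:-→d4:-→d5:-→d6:-→d7:-→d8:-→d9:-→d10:-→d11:-→d12:-→d13:-→d14:-→d15:-→d16:-→d17:-→d18:-→d19:-→d20:-→d21:-→d22:-→d23:-→d24:H4→d25:-  best=H4
  ? 94.18.136.125  path d0:-→d1:-→d2:-→d3:-→d4:-→d5:-→d6:-→d7:-→d8:-→d9:-→d10:-→d11:-→d12:-→d13:-→d14:-→d15:-→d16:-→d17:-→d18:-→d19:-→d20:-→d21:-→d22:-→d23:-→d24:H4→d25:-→d26:-→d27:-→d28:-→d29:-→d30:H0→d31:-→d32:H3  best=H3
  ? 20.0.0.0  path d0:-→d1:-→d2:-→d3:-→d4:-→d5:-→d6:H2  best=H2
  add 22.79.217.156/30 -> H3 at depth 30
  add 22.79.216.0/21 -> H3 at depth 21
  ? 22.79.217.157  path d0:-→d1:-→d2:-→d3:-→d4:-→d5:-→d6:H2→d7:-→d8:-→d9:-→d10:-→d11:-→d12:-→d13:-→d14:-→d15:-→d16:H6→d17:-→d18:-→d19:-→d20:H1→d21:H3→d22:-→d23:-→d24:-→d25:-→d26:-→d27:-→d28:-→d29:-→d30:H3  best=H3
  ? 22.79.217.158  path d0:-→d1:-→d2:-→d3:-→d4:-→d5:-→d6:H2→d7:-→d8:-→d9:-→d10:-→d11:-→d12:-→d13:-→d14:-→d15:-→d16:H6→d17:-→d18:-→d19:-→d20:H1→d21:H3→d22:-→d23:-→d24:-→d25:-→d26:-→d27:-→d28:-→d29:-→d30:H3→d31:-→d32:H6  best=H6
  ? 22.79.208.3  path d0:-→d1:-→d2:-→d3:-→d4:-→d5:-→d6:H2→d7:-→d8:-→d9:-→d10:-→d11:-→d12:-→d13:-→d14:-→d15:-→d16:H6→d17:-→d18:-→d19:-→d20:H1  best=H1
  ? 20.0.0.1  path d0:-→d1:-→d2:-→d3:-→d4:-→d5:-→d6:H2  best=H2
  add 22.79.208.0/20 -> H0 at depth 20
  add 88.0.0.0/5 -> H2 at depth 5
  add 94.18.0.0/16 -> H2 at depth 16

== LOOKUPS ==
["H2","H6","H2","H2","no-route","H0","H6","H6","H4","H4","H6","H4","H3","H2","H3","H6","H1","H2"]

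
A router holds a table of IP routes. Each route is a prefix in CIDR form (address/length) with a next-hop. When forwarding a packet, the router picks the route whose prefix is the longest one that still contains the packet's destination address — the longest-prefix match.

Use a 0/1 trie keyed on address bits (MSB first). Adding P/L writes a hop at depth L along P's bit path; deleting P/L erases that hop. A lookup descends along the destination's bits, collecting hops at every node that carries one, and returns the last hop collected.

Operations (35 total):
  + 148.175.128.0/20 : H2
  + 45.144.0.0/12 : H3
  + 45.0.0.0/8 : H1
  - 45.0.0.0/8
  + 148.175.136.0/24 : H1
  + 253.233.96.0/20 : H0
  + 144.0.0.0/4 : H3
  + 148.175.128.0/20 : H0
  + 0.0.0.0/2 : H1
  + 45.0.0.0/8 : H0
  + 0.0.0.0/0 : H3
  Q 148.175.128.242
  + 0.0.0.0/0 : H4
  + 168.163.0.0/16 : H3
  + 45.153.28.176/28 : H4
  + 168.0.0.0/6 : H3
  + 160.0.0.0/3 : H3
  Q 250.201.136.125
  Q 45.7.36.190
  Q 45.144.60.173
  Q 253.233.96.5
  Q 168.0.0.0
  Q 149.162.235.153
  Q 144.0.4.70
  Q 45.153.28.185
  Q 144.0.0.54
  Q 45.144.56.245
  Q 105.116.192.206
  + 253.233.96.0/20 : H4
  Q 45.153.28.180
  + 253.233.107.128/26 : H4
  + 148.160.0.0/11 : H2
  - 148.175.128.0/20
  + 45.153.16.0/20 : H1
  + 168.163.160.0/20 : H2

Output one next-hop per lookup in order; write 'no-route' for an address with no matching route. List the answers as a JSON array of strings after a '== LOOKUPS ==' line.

Trace:
  + 148.175.128.0/20 (H2) depth=20
  + 45.144.0.0/12 (H3) depth=12
  + 45.0.0.0/8 (H1) depth=8
  - 45.0.0.0/8 clear@8
  + 148.175.136.0/24 (H1) depth=24
  + 253.233.96.0/20 (H0) depth=20
  + 144.0.0.0/4 (H3) depth=4
  + 148.175.128.0/20 (H0) depth=20
  + 0.0.0.0/2 (H1) depth=2
  + 45.0.0.0/8 (H0) depth=8
  + 0.0.0.0/0 (H3) depth=0
  lookup 148.175.128.242: bits 10010100101011111000 walk d0:H3→d1:-→d2:-→d3:-→d4:H3→d5:-→d6:-→d7:-→d8:-→d9:-→d10:-→d11:-→d12:-→d13:-→d14:-→d15:-→d16:-→d17:-→d18:-→d19:-→d20:H0 -> H0
  + 0.0.0.0/0 (H4) depth=0
  + 168.163.0.0/16 (H3) depth=16
  + 45.153.28.176/28 (H4) depth=28
  + 168.0.0.0/6 (H3) depth=6
  + 160.0.0.0/3 (H3) depth=3
  lookup 250.201.136.125: bits 11111 walk d0:H4→d1:-→d2:-→d3:-→d4:-→d5:- -> H4
  lookup 45.7.36.190: bits 00101101 walk d0:H4→d1:-→d2:H1→d3:-→d4:-→d5:-→d6:-→d7:-→d8:H0 -> H0
  lookup 45.144.60.173: bits 001011011001 walk d0:H4→d1:-→d2:H1→d3:-→d4:-→d5:-→d6:-→d7:-→d8:H0→d9:-→d10:-→d11:-→d12:H3 -> H3
  lookup 253.233.96.5: bits 11111101111010010110 walk d0:H4→d1:-→d2:-→d3:-→d4:-→d5:-→d6:-→d7:-→d8:-→d9:-→d10:-→d11:-→d12:-→d13:-→d14:-→d15:-→d16:-→d17:-→d18:-→d19:-→d20:H0 -> H0
  lookup 168.0.0.0: bits 10101000 walk d0:H4→d1:-→d2:-→d3:H3→d4:-→d5:-→d6:H3→d7:-→d8:- -> H3
  lookup 149.162.235.153: bits 1001010 walk d0:H4→d1:-→d2:-→d3:-→d4:H3→d5:-→d6:-→d7:- -> H3
  lookup 144.0.4.70: bits 10010 walk d0:H4→d1:-→d2:-→d3:-→d4:H3→d5:- -> H3
  lookup 45.153.28.185: bits 0010110110011001000111001011 walk d0:H4→d1:-→d2:H1→d3:-→d4:-→d5:-→d6:-→d7:-→d8:H0→d9:-→d10:-→d11:-→d12:H3→d13:-→d14:-→d15:-→d16:-→d17:-→d18:-→d19:-→d20:-→d21:-→d22:-→d23:-→d24:-→d25:-→d26:-→d27:-→d28:H4 -> H4
  lookup 144.0.0.54: bits 10010 walk d0:H4→d1:-→d2:-→d3:-→d4:H3→d5:- -> H3
  lookup 45.144.56.245: bits 001011011001 walk d0:H4→d1:-→d2:H1→d3:-→d4:-→d5:-→d6:-→d7:-→d8:H0→d9:-→d10:-→d11:-→d12:H3 -> H3
  lookup 105.116.192.206: bits 0 walk d0:H4→d1:- -> H4
  + 253.233.96.0/20 (H4) depth=20
  lookup 45.153.28.180: bits 0010110110011001000111001011 walk d0:H4→d1:-→d2:H1→d3:-→d4:-→d5:-→d6:-→d7:-→d8:H0→d9:-→d10:-→d11:-→d12:H3→d13:-→d14:-→d15:-→d16:-→d17:-→d18:-→d19:-→d20:-→d21:-→d22:-→d23:-→d24:-→d25:-→d26:-→d27:-→d28:H4 -> H4
  + 253.233.107.128/26 (H4) depth=26
  + 148.160.0.0/11 (H2) depth=11
  - 148.175.128.0/20 clear@20
  + 45.153.16.0/20 (H1) depth=20
  + 168.163.160.0/20 (H2) depth=20

== LOOKUPS ==
["H0","H4","H0","H3","H0","H3","H3","H3","H4","H3","H3","H4","H4"]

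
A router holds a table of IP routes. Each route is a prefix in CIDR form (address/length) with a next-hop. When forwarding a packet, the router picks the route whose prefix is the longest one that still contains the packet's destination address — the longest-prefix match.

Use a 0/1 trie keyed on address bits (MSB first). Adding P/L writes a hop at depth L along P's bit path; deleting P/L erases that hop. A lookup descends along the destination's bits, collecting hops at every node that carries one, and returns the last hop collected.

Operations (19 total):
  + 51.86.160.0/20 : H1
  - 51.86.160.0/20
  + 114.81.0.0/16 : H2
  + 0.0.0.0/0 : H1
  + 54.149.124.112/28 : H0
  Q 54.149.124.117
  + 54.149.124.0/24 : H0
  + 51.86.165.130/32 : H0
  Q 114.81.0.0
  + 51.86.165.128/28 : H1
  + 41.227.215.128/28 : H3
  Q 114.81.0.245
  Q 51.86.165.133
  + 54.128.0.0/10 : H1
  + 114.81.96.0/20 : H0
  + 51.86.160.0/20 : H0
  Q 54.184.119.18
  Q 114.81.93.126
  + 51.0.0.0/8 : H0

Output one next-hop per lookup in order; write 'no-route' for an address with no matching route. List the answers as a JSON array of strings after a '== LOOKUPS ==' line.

Process each operation:
  + 51.86.160.0/20 (H1) depth=20
  del 51.86.160.0/20 (clear depth 20)
  + 114.81.0.0/16 (H2) depth=16
  + 0.0.0.0/0 (H1) depth=0
  + 54.149.124.112/28 (H0) depth=28
  lookup 54.149.124.117: bits 0011011010010101011111000111 walk d0:H1→d1:-→d2:-→d3:-→d4:-→d5:-→d6:-→d7:-→d8:-→d9:-→d10:-→d11:-→d12:-→d13:-→d14:-→d15:-→d16:-→d17:-→d18:-→d19:-→d20:-→d21:-→d22:-→d23:-→d24:-→d25:-→d26:-→d27:-→d28:H0 -> H0
  + 54.149.124.0/24 (H0) depth=24
  + 51.86.165.130/32 (H0) depth=32
  lookup 114.81.0.0: bits 0111001001010001 walk d0:H1→d1:-→d2:-→d3:-→d4:-→d5:-→d6:-→d7:-→d8:-→d9:-→d10:-→d11:-→d12:-→d13:-→d14:-→d15:-→d16:H2 -> H2
  + 51.86.165.128/28 (H1) depth=28
  + 41.227.215.128/28 (H3) depth=28
  lookup 114.81.0.245: bits 0111001001010001 walk d0:H1→d1:-→d2:-→d3:-→d4:-→d5:-→d6:-→d7:-→d8:-→d9:-→d10:-→d11:-→d12:-→d13:-→d14:-→d15:-→d16:H2 -> H2
  lookup 51.86.165.133: bits 00110011010101101010010110000 walk d0:H1→d1:-→d2:-→d3:-→d4:-→d5:-→d6:-→d7:-→d8:-→d9:-→d10:-→d11:-→d12:-→d13:-→d14:-→d15:-→d16:-→d17:-→d18:-→d19:-→d20:-→d21:-→d22:-→d23:-→d24:-→d25:-→d26:-→d27:-→d28:H1→d29:- -> H1
  + 54.128.0.0/10 (H1) depth=10
  + 114.81.96.0/20 (H0) depth=20
  + 51.86.160.0/20 (H0) depth=20
  lookup 54.184.119.18: bits 0011011010 walk d0:H1→d1:-→d2:-→d3:-→d4:-→d5:-→d6:-→d7:-→d8:-→d9:-→d10:H1 -> H1
  lookup 114.81.93.126: bits 011100100101000101 walk d0:H1→d1:-→d2:-→d3:-→d4:-→d5:-→d6:-→d7:-→d8:-→d9:-→d10:-→d11:-→d12:-→d13:-→d14:-→d15:-→d16:H2→d17:-→d18:- -> H2
  + 51.0.0.0/8 (H0) depth=8

== LOOKUPS ==
["H0","H2","H2","H1","H1","H2"]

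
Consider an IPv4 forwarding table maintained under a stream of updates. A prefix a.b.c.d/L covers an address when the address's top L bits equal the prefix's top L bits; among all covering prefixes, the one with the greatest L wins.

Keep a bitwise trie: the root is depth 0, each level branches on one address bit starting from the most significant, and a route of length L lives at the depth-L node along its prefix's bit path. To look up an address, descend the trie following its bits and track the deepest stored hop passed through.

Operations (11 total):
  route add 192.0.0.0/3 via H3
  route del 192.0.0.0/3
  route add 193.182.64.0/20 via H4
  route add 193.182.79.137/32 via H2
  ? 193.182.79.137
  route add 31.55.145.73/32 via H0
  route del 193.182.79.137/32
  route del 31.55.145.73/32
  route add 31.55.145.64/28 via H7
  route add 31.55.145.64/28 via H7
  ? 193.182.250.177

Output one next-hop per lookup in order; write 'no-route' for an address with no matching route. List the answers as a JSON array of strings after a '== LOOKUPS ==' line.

Trace:
  add 192.0.0.0/3 -> H3 at depth 3
  - 192.0.0.0/3 clear@3
  add 193.182.64.0/20 -> H4 at depth 20
  add 193.182.79.137/32 -> H2 at depth 32
  Q 193.182.79.137: descend 11000001101101100100111110001001 ; hops seen [H4,H2] ; pick H2
  add 31.55.145.73/32 -> H0 at depth 32
  - 193.182.79.137/32 clear@32
  - 31.55.145.73/32 clear@32
  add 31.55.145.64/28 -> H7 at depth 28
  add 31.55.145.64/28 -> H7 at depth 28
  Q 193.182.250.177: descend 1100000110110110 ; hops seen [∅] ; pick no-route

== LOOKUPS ==
["H2","no-route"]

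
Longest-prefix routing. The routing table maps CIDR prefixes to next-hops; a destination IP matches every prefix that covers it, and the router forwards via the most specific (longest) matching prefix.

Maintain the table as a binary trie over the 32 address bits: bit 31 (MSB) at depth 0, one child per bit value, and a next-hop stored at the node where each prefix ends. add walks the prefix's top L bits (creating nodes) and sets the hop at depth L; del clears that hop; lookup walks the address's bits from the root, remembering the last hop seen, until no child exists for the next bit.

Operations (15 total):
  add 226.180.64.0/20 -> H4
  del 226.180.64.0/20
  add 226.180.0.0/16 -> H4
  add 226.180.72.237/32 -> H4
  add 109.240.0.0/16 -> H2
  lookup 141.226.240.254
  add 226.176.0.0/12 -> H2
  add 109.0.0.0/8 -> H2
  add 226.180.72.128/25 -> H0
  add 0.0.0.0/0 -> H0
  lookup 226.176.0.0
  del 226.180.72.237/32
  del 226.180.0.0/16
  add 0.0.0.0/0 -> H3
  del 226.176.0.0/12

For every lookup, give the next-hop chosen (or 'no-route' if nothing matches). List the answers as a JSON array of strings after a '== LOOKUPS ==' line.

Apply in order:
  add 226.180.64.0/20 -> H4 at depth 20
  - 226.180.64.0/20 clear@20
  add 226.180.0.0/16 -> H4 at depth 16
  add 226.180.72.237/32 -> H4 at depth 32
  add 109.240.0.0/16 -> H2 at depth 16
  lookup 141.226.240.254: bits 1 walk d0:-→d1:- -> no-route
  add 226.176.0.0/12 -> H2 at depth 12
  add 109.0.0.0/8 -> H2 at depth 8
  add 226.180.72.128/25 -> H0 at depth 25
  add 0.0.0.0/0 -> H0 at depth 0
  lookup 226.176.0.0: bits 1110001010110 walk d0:H0→d1:-→d2:-→d3:-→d4:-→d5:-→d6:-→d7:-→d8:-→d9:-→d10:-→d11:-→d12:H2→d13:- -> H2
  - 226.180.72.237/32 clear@32
  - 226.180.0.0/16 clear@16
  add 0.0.0.0/0 -> H3 at depth 0
  - 226.176.0.0/12 clear@12

== LOOKUPS ==
["no-route","H2"]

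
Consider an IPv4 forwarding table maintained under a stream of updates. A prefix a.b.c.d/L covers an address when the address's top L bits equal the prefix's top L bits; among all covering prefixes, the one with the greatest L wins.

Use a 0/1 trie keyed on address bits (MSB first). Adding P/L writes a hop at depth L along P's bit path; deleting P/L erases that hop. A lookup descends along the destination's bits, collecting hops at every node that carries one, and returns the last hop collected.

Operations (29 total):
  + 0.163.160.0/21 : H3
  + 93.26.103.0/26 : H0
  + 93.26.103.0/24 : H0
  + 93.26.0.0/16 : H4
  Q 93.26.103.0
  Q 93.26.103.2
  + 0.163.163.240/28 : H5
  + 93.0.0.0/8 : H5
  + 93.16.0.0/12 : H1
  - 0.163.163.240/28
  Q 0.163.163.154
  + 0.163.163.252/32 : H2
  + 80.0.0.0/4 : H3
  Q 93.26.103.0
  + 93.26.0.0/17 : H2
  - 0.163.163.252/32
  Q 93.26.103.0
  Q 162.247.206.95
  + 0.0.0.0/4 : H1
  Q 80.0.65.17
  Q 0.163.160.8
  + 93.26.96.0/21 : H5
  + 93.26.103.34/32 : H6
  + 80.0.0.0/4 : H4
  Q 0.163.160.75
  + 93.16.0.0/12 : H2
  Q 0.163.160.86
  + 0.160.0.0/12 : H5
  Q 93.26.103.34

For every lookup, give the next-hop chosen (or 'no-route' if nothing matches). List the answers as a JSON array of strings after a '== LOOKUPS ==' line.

Apply in order:
  + 0.163.160.0/21 (H3) depth=21
  + 93.26.103.0/26 (H0) depth=26
  + 93.26.103.0/24 (H0) depth=24
  + 93.26.0.0/16 (H4) depth=16
  Q 93.26.103.0: descend 01011101000110100110011100 ; hops seen [H4,H0,H0] ; pick H0
  Q 93.26.103.2: descend 01011101000110100110011100 ; hops seen [H4,H0,H0] ; pick H0
  + 0.163.163.240/28 (H5) depth=28
  + 93.0.0.0/8 (H5) depth=8
  + 93.16.0.0/12 (H1) depth=12
  - 0.163.163.240/28 clear@28
  Q 0.163.163.154: descend 0000000010100011101000111 ; hops seen [H3] ; pick H3
  + 0.163.163.252/32 (H2) depth=32
  + 80.0.0.0/4 (H3) depth=4
  Q 93.26.103.0: descend 01011101000110100110011100 ; hops seen [H3,H5,H1,H4,H0,H0] ; pick H0
  + 93.26.0.0/17 (H2) depth=17
  - 0.163.163.252/32 clear@32
  Q 93.26.103.0: descend 01011101000110100110011100 ; hops seen [H3,H5,H1,H4,H2,H0,H0] ; pick H0
  Q 162.247.206.95: descend ε ; hops seen [∅] ; pick no-route
  + 0.0.0.0/4 (H1) depth=4
  Q 80.0.65.17: descend 0101 ; hops seen [H3] ; pick H3
  Q 0.163.160.8: descend 0000000010100011101000 ; hops seen [H1,H3] ; pick H3
  + 93.26.96.0/21 (H5) depth=21
  + 93.26.103.34/32 (H6) depth=32
  + 80.0.0.0/4 (H4) depth=4
  Q 0.163.160.75: descend 0000000010100011101000 ; hops seen [H1,H3] ; pick H3
  + 93.16.0.0/12 (H2) depth=12
  Q 0.163.160.86: descend 0000000010100011101000 ; hops seen [H1,H3] ; pick H3
  + 0.160.0.0/12 (H5) depth=12
  Q 93.26.103.34: descend 01011101000110100110011100100010 ; hops seen [H4,H5,H2,H4,H2,H5,H0,H0,H6] ; pick H6

== LOOKUPS ==
["H0","H0","H3","H0","H0","no-route","H3","H3","H3","H3","H6"]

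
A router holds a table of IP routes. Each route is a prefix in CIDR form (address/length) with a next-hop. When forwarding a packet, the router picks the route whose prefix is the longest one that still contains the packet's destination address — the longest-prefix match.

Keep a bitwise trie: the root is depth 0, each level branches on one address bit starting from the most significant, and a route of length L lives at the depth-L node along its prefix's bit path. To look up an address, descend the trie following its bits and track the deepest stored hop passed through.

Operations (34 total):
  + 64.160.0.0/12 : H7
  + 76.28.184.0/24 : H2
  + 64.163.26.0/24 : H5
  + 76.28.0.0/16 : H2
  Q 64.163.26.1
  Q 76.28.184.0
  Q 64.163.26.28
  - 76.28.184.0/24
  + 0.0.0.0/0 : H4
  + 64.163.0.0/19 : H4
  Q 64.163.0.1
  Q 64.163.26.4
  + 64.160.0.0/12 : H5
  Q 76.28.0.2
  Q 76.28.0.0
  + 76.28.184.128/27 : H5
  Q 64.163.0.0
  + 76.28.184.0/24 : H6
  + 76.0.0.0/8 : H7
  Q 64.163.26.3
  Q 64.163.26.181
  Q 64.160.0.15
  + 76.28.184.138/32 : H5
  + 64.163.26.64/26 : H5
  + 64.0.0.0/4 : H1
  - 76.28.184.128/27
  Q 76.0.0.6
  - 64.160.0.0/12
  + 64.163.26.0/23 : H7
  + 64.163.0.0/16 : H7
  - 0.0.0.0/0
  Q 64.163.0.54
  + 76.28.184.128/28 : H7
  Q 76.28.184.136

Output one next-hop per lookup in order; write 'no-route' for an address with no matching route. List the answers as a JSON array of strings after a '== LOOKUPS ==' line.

Trace:
  + 64.160.0.0/12 (H7) depth=12
  + 76.28.184.0/24 (H2) depth=24
  + 64.163.26.0/24 (H5) depth=24
  + 76.28.0.0/16 (H2) depth=16
  lookup 64.163.26.1: bits 010000001010001100011010 walk d0:-→d1:-→d2:-→d3:-→d4:-→d5:-→d6:-→d7:-→d8:-→d9:-→d10:-→d11:-→d12:H7→d13:-→d14:-→d15:-→d16:-→d17:-→d18:-→d19:-→d20:-→d21:-→d22:-→d23:-→d24:H5 -> H5
  lookup 76.28.184.0: bits 010011000001110010111000 walk d0:-→d1:-→d2:-→d3:-→d4:-→d5:-→d6:-→d7:-→d8:-→d9:-→d10:-→d11:-→d12:-→d13:-→d14:-→d15:-→d16:H2→d17:-→d18:-→d19:-→d20:-→d21:-→d22:-→d23:-→d24:H2 -> H2
  lookup 64.163.26.28: bits 010000001010001100011010 walk d0:-→d1:-→d2:-→d3:-→d4:-→d5:-→d6:-→d7:-→d8:-→d9:-→d10:-→d11:-→d12:H7→d13:-→d14:-→d15:-→d16:-→d17:-→d18:-→d19:-→d20:-→d21:-→d22:-→d23:-→d24:H5 -> H5
  del 76.28.184.0/24 (clear depth 24)
  + 0.0.0.0/0 (H4) depth=0
  + 64.163.0.0/19 (H4) depth=19
  lookup 64.163.0.1: bits 0100000010100011000 walk d0:H4→d1:-→d2:-→d3:-→d4:-→d5:-→d6:-→d7:-→d8:-→d9:-→d10:-→d11:-→d12:H7→d13:-→d14:-→d15:-→d16:-→d17:-→d18:-→d19:H4 -> H4
  lookup 64.163.26.4: bits 010000001010001100011010 walk d0:H4→d1:-→d2:-→d3:-→d4:-→d5:-→d6:-→d7:-→d8:-→d9:-→d10:-→d11:-→d12:H7→d13:-→d14:-→d15:-→d16:-→d17:-→d18:-→d19:H4→d20:-→d21:-→d22:-→d23:-→d24:H5 -> H5
  + 64.160.0.0/12 (H5) depth=12
  lookup 76.28.0.2: bits 0100110000011100 walk d0:H4→d1:-→d2:-→d3:-→d4:-→d5:-→d6:-→d7:-→d8:-→d9:-→d10:-→d11:-→d12:-→d13:-→d14:-→d15:-→d16:H2 -> H2
  lookup 76.28.0.0: bits 0100110000011100 walk d0:H4→d1:-→d2:-→d3:-→d4:-→d5:-→d6:-→d7:-→d8:-→d9:-→d10:-→d11:-→d12:-→d13:-→d14:-→d15:-→d16:H2 -> H2
  + 76.28.184.128/27 (H5) depth=27
  lookup 64.163.0.0: bits 0100000010100011000 walk d0:H4→d1:-→d2:-→d3:-→d4:-→d5:-→d6:-→d7:-→d8:-→d9:-→d10:-→d11:-→d12:H5→d13:-→d14:-→d15:-→d16:-→d17:-→d18:-→d19:H4 -> H4
  + 76.28.184.0/24 (H6) depth=24
  + 76.0.0.0/8 (H7) depth=8
  lookup 64.163.26.3: bits 010000001010001100011010 walk d0:H4→d1:-→d2:-→d3:-→d4:-→d5:-→d6:-→d7:-→d8:-→d9:-→d10:-→d11:-→d12:H5→d13:-→d14:-→d15:-→d16:-→d17:-→d18:-→d19:H4→d20:-→d21:-→d22:-→d23:-→d24:H5 -> H5
  lookup 64.163.26.181: bits 010000001010001100011010 walk d0:H4→d1:-→d2:-→d3:-→d4:-→d5:-→d6:-→d7:-→d8:-→d9:-→d10:-→d11:-→d12:H5→d13:-→d14:-→d15:-→d16:-→d17:-→d18:-→d19:H4→d20:-→d21:-→d22:-→d23:-→d24:H5 -> H5
  lookup 64.160.0.15: bits 01000000101000 walk d0:H4→d1:-→d2:-→d3:-→d4:-→d5:-→d6:-→d7:-→d8:-→d9:-→d10:-→d11:-→d12:H5→d13:-→d14:- -> H5
  + 76.28.184.138/32 (H5) depth=32
  + 64.163.26.64/26 (H5) depth=26
  + 64.0.0.0/4 (H1) depth=4
  del 76.28.184.128/27 (clear depth 27)
  lookup 76.0.0.6: bits 01001100000 walk d0:H4→d1:-→d2:-→d3:-→d4:H1→d5:-→d6:-→d7:-→d8:H7→d9:-→d10:-→d11:- -> H7
  del 64.160.0.0/12 (clear depth 12)
  + 64.163.26.0/23 (H7) depth=23
  + 64.163.0.0/16 (H7) depth=16
  del 0.0.0.0/0 (clear depth 0)
  lookup 64.163.0.54: bits 0100000010100011000 walk d0:-→d1:-→d2:-→d3:-→d4:H1→d5:-→d6:-→d7:-→d8:-→d9:-→d10:-→d11:-→d12:-→d13:-→d14:-→d15:-→d16:H7→d17:-→d18:-→d19:H4 -> H4
  + 76.28.184.128/28 (H7) depth=28
  lookup 76.28.184.136: bits 010011000001110010111000100010 walk d0:-→d1:-→d2:-→d3:-→d4:H1→d5:-→d6:-→d7:-→d8:H7→d9:-→d10:-→d11:-→d12:-→d13:-→d14:-→d15:-→d16:H2→d17:-→d18:-→d19:-→d20:-→d21:-→d22:-→d23:-→d24:H6→d25:-→d26:-→d27:-→d28:H7→d29:-→d30:- -> H7

== LOOKUPS ==
["H5","H2","H5","H4","H5","H2","H2","H4","H5","H5","H5","H7","H4","H7"]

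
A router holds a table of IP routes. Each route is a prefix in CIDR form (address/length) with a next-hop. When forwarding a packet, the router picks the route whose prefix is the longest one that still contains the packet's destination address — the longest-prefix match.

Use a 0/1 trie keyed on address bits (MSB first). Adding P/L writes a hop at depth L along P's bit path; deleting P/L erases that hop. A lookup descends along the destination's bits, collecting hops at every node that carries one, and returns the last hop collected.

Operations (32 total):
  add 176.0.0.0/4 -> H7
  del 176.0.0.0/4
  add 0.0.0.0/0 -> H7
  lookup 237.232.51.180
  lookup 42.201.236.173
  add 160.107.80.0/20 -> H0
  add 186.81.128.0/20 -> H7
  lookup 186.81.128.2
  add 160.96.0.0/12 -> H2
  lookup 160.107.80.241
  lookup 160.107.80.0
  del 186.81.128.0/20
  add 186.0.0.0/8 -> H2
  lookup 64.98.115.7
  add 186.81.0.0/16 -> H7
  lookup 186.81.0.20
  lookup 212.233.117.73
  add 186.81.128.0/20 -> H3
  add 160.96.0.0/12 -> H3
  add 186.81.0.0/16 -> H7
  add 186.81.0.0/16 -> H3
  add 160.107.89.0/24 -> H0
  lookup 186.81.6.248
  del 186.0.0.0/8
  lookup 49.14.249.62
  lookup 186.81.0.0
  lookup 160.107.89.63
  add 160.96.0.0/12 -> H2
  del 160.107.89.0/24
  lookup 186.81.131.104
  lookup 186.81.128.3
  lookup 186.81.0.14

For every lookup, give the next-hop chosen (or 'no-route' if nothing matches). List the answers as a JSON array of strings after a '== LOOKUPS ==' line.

Apply in order:
  add 176.0.0.0/4 -> H7 at depth 4
  - 176.0.0.0/4 clear@4
  add 0.0.0.0/0 -> H7 at depth 0
  Q 237.232.51.180: descend 1 ; hops seen [H7] ; pick H7
  Q 42.201.236.173: descend ε ; hops seen [H7] ; pick H7
  add 160.107.80.0/20 -> H0 at depth 20
  add 186.81.128.0/20 -> H7 at depth 20
  Q 186.81.128.2: descend 10111010010100011000 ; hops seen [H7,H7] ; pick H7
  add 160.96.0.0/12 -> H2 at depth 12
  Q 160.107.80.241: descend 10100000011010110101 ; hops seen [H7,H2,H0] ; pick H0
  Q 160.107.80.0: descend 10100000011010110101 ; hops seen [H7,H2,H0] ; pick H0
  - 186.81.128.0/20 clear@20
  add 186.0.0.0/8 -> H2 at depth 8
  Q 64.98.115.7: descend ε ; hops seen [H7] ; pick H7
  add 186.81.0.0/16 -> H7 at depth 16
  Q 186.81.0.20: descend 1011101001010001 ; hops seen [H7,H2,H7] ; pick H7
  Q 212.233.117.73: descend 1 ; hops seen [H7] ; pick H7
  add 186.81.128.0/20 -> H3 at depth 20
  add 160.96.0.0/12 -> H3 at depth 12
  add 186.81.0.0/16 -> H7 at depth 16
  add 186.81.0.0/16 -> H3 at depth 16
  add 160.107.89.0/24 -> H0 at depth 24
  Q 186.81.6.248: descend 1011101001010001 ; hops seen [H7,H2,H3] ; pick H3
  - 186.0.0.0/8 clear@8
  Q 49.14.249.62: descend ε ; hops seen [H7] ; pick H7
  Q 186.81.0.0: descend 1011101001010001 ; hops seen [H7,H3] ; pick H3
  Q 160.107.89.63: descend 101000000110101101011001 ; hops seen [H7,H3,H0,H0] ; pick H0
  add 160.96.0.0/12 -> H2 at depth 12
  - 160.107.89.0/24 clear@24
  Q 186.81.131.104: descend 10111010010100011000 ; hops seen [H7,H3,H3] ; pick H3
  Q 186.81.128.3: descend 10111010010100011000 ; hops seen [H7,H3,H3] ; pick H3
  Q 186.81.0.14: descend 1011101001010001 ; hops seen [H7,H3] ; pick H3

== LOOKUPS ==
["H7","H7","H7","H0","H0","H7","H7","H7","H3","H7","H3","H0","H3","H3","H3"]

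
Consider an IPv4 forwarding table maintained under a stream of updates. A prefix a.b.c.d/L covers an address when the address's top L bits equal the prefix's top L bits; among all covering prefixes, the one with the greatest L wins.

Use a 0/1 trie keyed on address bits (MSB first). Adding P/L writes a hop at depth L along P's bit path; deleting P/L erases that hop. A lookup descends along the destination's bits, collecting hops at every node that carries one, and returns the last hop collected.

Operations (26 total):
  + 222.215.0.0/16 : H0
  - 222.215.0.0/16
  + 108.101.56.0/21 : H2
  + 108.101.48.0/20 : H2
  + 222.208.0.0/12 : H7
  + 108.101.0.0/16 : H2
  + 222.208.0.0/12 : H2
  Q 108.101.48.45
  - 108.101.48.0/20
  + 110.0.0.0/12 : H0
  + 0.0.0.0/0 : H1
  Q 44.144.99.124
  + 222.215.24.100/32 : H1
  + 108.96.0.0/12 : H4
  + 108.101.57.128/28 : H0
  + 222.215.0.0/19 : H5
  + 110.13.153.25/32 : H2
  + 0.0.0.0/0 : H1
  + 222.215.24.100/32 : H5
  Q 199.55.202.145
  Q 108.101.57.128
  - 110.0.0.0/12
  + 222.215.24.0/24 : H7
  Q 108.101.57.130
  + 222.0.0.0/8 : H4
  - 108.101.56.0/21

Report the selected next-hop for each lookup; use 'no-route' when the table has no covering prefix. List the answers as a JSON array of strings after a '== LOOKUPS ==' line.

Process each operation:
  add 222.215.0.0/16 -> H0 at depth 16
  del 222.215.0.0/16 (clear depth 16)
  add 108.101.56.0/21 -> H2 at depth 21
  add 108.101.48.0/20 -> H2 at depth 20
  add 222.208.0.0/12 -> H7 at depth 12
  add 108.101.0.0/16 -> H2 at depth 16
  add 222.208.0.0/12 -> H2 at depth 12
  ? 108.101.48.45  path d0:-→d1:-→d2:-→d3:-→d4:-→d5:-→d6:-→d7:-→d8:-→d9:-→d10:-→d11:-→d12:-→d13:-→d14:-→d15:-→d16:H2→d17:-→d18:-→d19:-→d20:H2  best=H2
  del 108.101.48.0/20 (clear depth 20)
  add 110.0.0.0/12 -> H0 at depth 12
  add 0.0.0.0/0 -> H1 at depth 0
  ? 44.144.99.124  path d0:H1→d1:-  best=H1
  add 222.215.24.100/32 -> H1 at depth 32
  add 108.96.0.0/12 -> H4 at depth 12
  add 108.101.57.128/28 -> H0 at depth 28
  add 222.215.0.0/19 -> H5 at depth 19
  add 110.13.153.25/32 -> H2 at depth 32
  add 0.0.0.0/0 -> H1 at depth 0
  add 222.215.24.100/32 -> H5 at depth 32
  ? 199.55.202.145  path d0:H1→d1:-→d2:-→d3:-  best=H1
  ? 108.101.57.128  path d0:H1→d1:-→d2:-→d3:-→d4:-→d5:-→d6:-→d7:-→d8:-→d9:-→d10:-→d11:-→d12:H4→d13:-→d14:-→d15:-→d16:H2→d17:-→d18:-→d19:-→d20:-→d21:H2→d22:-→d23:-→d24:-→d25:-→d26:-→d27:-→d28:H0  best=H0
  del 110.0.0.0/12 (clear depth 12)
  add 222.215.24.0/24 -> H7 at depth 24
  ? 108.101.57.130  path d0:H1→d1:-→d2:-→d3:-→d4:-→d5:-→d6:-→d7:-→d8:-→d9:-→d10:-→d11:-→d12:H4→d13:-→d14:-→d15:-→d16:H2→d17:-→d18:-→d19:-→d20:-→d21:H2→d22:-→d23:-→d24:-→d25:-→d26:-→d27:-→d28:H0  best=H0
  add 222.0.0.0/8 -> H4 at depth 8
  del 108.101.56.0/21 (clear depth 21)

== LOOKUPS ==
["H2","H1","H1","H0","H0"]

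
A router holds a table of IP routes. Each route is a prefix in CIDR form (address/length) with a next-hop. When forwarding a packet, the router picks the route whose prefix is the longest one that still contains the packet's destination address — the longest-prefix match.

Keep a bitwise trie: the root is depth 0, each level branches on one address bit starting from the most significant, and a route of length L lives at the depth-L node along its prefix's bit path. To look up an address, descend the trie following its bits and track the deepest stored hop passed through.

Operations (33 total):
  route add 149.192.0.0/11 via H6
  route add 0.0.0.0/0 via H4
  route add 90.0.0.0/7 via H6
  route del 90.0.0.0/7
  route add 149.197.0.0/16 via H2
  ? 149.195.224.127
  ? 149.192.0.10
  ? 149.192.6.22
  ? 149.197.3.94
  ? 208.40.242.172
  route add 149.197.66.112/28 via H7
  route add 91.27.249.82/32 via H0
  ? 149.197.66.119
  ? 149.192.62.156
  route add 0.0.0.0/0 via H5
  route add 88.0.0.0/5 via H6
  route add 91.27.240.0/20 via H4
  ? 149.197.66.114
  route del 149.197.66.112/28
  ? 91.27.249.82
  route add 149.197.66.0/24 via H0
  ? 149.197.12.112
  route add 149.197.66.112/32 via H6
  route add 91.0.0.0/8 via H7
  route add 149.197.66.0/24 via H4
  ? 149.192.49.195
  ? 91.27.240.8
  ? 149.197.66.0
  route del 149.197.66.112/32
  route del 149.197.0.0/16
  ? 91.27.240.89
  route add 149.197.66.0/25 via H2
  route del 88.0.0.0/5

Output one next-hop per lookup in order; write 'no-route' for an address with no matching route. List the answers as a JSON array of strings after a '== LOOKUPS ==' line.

Apply in order:
  + 149.192.0.0/11 (H6) depth=11
  + 0.0.0.0/0 (H4) depth=0
  + 90.0.0.0/7 (H6) depth=7
  - 90.0.0.0/7 clear@7
  + 149.197.0.0/16 (H2) depth=16
  ? 149.195.224.127  path d0:H4→d1:-→d2:-→d3:-→d4:-→d5:-→d6:-→d7:-→d8:-→d9:-→d10:-→d11:H6→d12:-→d13:-  best=H6
  ? 149.192.0.10  path d0:H4→d1:-→d2:-→d3:-→d4:-→d5:-→d6:-→d7:-→d8:-→d9:-→d10:-→d11:H6→d12:-→d13:-  best=H6
  ? 149.192.6.22  path d0:H4→d1:-→d2:-→d3:-→d4:-→d5:-→d6:-→d7:-→d8:-→d9:-→d10:-→d11:H6→d12:-→d13:-  best=H6
  ? 149.197.3.94  path d0:H4→d1:-→d2:-→d3:-→d4:-→d5:-→d6:-→d7:-→d8:-→d9:-→d10:-→d11:H6→d12:-→d13:-→d14:-→d15:-→d16:H2  best=H2
  ? 208.40.242.172  path d0:H4→d1:-  best=H4
  + 149.197.66.112/28 (H7) depth=28
  + 91.27.249.82/32 (H0) depth=32
  ? 149.197.66.119  path d0:H4→d1:-→d2:-→d3:-→d4:-→d5:-→d6:-→d7:-→d8:-→d9:-→d10:-→d11:H6→d12:-→d13:-→d14:-→d15:-→d16:H2→d17:-→d18:-→d19:-→d20:-→d21:-→d22:-→d23:-→d24:-→d25:-→d26:-→d27:-→d28:H7  best=H7
  ? 149.192.62.156  path d0:H4→d1:-→d2:-→d3:-→d4:-→d5:-→d6:-→d7:-→d8:-→d9:-→d10:-→d11:H6→d12:-→d13:-  best=H6
  + 0.0.0.0/0 (H5) depth=0
  + 88.0.0.0/5 (H6) depth=5
  + 91.27.240.0/20 (H4) depth=20
  ? 149.197.66.114  path d0:H5→d1:-→d2:-→d3:-→d4:-→d5:-→d6:-→d7:-→d8:-→d9:-→d10:-→d11:H6→d12:-→d13:-→d14:-→d15:-→d16:H2→d17:-→d18:-→d19:-→d20:-→d21:-→d22:-→d23:-→d24:-→d25:-→d26:-→d27:-→d28:H7  best=H7
  - 149.197.66.112/28 clear@28
  ? 91.27.249.82  path d0:H5→d1:-→d2:-→d3:-→d4:-→d5:H6→d6:-→d7:-→d8:-→d9:-→d10:-→d11:-→d12:-→d13:-→d14:-→d15:-→d16:-→d17:-→d18:-→d19:-→d20:H4→d21:-→d22:-→d23:-→d24:-→d25:-→d26:-→d27:-→d28:-→d29:-→d30:-→d31:-→d32:H0  best=H0
  + 149.197.66.0/24 (H0) depth=24
  ? 149.197.12.112  path d0:H5→d1:-→d2:-→d3:-→d4:-→d5:-→d6:-→d7:-→d8:-→d9:-→d10:-→d11:H6→d12:-→d13:-→d14:-→d15:-→d16:H2→d17:-  best=H2
  + 149.197.66.112/32 (H6) depth=32
  + 91.0.0.0/8 (H7) depth=8
  + 149.197.66.0/24 (H4) depth=24
  ? 149.192.49.195  path d0:H5→d1:-→d2:-→d3:-→d4:-→d5:-→d6:-→d7:-→d8:-→d9:-→d10:-→d11:H6→d12:-→d13:-  best=H6
  ? 91.27.240.8  path d0:H5→d1:-→d2:-→d3:-→d4:-→d5:H6→d6:-→d7:-→d8:H7→d9:-→d10:-→d11:-→d12:-→d13:-→d14:-→d15:-→d16:-→d17:-→d18:-→d19:-→d20:H4  best=H4
  ? 149.197.66.0  path d0:H5→d1:-→d2:-→d3:-→d4:-→d5:-→d6:-→d7:-→d8:-→d9:-→d10:-→d11:H6→d12:-→d13:-→d14:-→d15:-→d16:H2→d17:-→d18:-→d19:-→d20:-→d21:-→d22:-→d23:-→d24:H4→d25:-  best=H4
  - 149.197.66.112/32 clear@32
  - 149.197.0.0/16 clear@16
  ? 91.27.240.89  path d0:H5→d1:-→d2:-→d3:-→d4:-→d5:H6→d6:-→d7:-→d8:H7→d9:-→d10:-→d11:-→d12:-→d13:-→d14:-→d15:-→d16:-→d17:-→d18:-→d19:-→d20:H4  best=H4
  + 149.197.66.0/25 (H2) depth=25
  - 88.0.0.0/5 clear@5

== LOOKUPS ==
["H6","H6","H6","H2","H4","H7","H6","H7","H0","H2","H6","H4","H4","H4"]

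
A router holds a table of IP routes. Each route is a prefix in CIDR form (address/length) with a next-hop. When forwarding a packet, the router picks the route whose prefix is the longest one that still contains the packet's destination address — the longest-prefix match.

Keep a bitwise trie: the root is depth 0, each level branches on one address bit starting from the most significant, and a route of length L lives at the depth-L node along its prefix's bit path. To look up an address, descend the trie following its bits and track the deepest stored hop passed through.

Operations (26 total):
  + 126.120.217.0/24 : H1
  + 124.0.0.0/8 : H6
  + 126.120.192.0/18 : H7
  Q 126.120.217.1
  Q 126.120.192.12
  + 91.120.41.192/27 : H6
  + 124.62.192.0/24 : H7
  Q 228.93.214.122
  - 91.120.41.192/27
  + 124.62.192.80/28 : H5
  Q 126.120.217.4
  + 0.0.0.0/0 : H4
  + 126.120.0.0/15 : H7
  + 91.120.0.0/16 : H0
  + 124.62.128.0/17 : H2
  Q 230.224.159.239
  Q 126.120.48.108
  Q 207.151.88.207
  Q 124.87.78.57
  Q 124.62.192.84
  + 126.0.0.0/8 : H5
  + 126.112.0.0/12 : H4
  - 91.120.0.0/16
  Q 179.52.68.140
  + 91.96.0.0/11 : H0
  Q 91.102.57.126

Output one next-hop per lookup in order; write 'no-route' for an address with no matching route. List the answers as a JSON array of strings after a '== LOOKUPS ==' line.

Process each operation:
  + 126.120.217.0/24 (H1) depth=24
  + 124.0.0.0/8 (H6) depth=8
  + 126.120.192.0/18 (H7) depth=18
  Q 126.120.217.1: descend 011111100111100011011001 ; hops seen [H7,H1] ; pick H1
  Q 126.120.192.12: descend 0111111001111000110 ; hops seen [H7] ; pick H7
  + 91.120.41.192/27 (H6) depth=27
  + 124.62.192.0/24 (H7) depth=24
  Q 228.93.214.122: descend ε ; hops seen [∅] ; pick no-route
  del 91.120.41.192/27 (clear depth 27)
  + 124.62.192.80/28 (H5) depth=28
  Q 126.120.217.4: descend 011111100111100011011001 ; hops seen [H7,H1] ; pick H1
  + 0.0.0.0/0 (H4) depth=0
  + 126.120.0.0/15 (H7) depth=15
  + 91.120.0.0/16 (H0) depth=16
  + 124.62.128.0/17 (H2) depth=17
  Q 230.224.159.239: descend ε ; hops seen [H4] ; pick H4
  Q 126.120.48.108: descend 0111111001111000 ; hops seen [H4,H7] ; pick H7
  Q 207.151.88.207: descend ε ; hops seen [H4] ; pick H4
  Q 124.87.78.57: descend 011111000 ; hops seen [H4,H6] ; pick H6
  Q 124.62.192.84: descend 0111110000111110110000000101 ; hops seen [H4,H6,H2,H7,H5] ; pick H5
  + 126.0.0.0/8 (H5) depth=8
  + 126.112.0.0/12 (H4) depth=12
  del 91.120.0.0/16 (clear depth 16)
  Q 179.52.68.140: descend ε ; hops seen [H4] ; pick H4
  + 91.96.0.0/11 (H0) depth=11
  Q 91.102.57.126: descend 01011011011 ; hops seen [H4,H0] ; pick H0

== LOOKUPS ==
["H1","H7","no-route","H1","H4","H7","H4","H6","H5","H4","H0"]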